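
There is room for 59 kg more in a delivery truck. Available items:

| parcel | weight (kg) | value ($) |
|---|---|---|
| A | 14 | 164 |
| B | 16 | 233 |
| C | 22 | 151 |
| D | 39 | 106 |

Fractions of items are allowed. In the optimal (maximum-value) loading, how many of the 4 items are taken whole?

Greedy by value/weight ratio, highest first.
Order: B (233/16=14.56) > A (164/14=11.71) > C (151/22=6.86) > D (106/39=2.72)
Fill: take B (16 @ 233) → take A (14 @ 164) → take C (22 @ 151) → take 7/39 of D → 19.03; 59/59 used.
3 item(s) taken whole; one partial (take 7/39 of D).

3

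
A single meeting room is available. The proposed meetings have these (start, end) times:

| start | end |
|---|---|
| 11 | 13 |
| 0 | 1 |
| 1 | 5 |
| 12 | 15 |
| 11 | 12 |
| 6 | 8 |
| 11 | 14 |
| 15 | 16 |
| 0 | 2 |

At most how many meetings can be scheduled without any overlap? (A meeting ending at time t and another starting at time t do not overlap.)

By end time: (0,1), (0,2), (1,5), (6,8), (11,12), (11,13), (11,14), (12,15), (15,16).
Pick (0,1); next start ≥ 1 → (1,5); next start ≥ 5 → (6,8); next start ≥ 8 → (11,12); next start ≥ 12 → (12,15); next start ≥ 15 → (15,16).
Selected 6 meetings.

6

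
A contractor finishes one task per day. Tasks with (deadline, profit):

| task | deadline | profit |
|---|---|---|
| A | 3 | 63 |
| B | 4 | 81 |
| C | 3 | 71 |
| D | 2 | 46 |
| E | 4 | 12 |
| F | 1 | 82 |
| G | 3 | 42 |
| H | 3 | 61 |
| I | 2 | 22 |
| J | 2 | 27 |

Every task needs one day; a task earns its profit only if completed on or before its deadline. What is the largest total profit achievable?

297

Sort by profit descending; place each in the latest free slot ≤ its deadline.
Profit order: F=82 B=81 C=71 A=63 H=61 D=46 G=42 J=27 I=22 E=12
Assign: F→slot 1, B→slot 4, C→slot 3, A→slot 2, H skipped, D skipped, G skipped, J skipped, I skipped, E skipped.
Slots: [1:F] [2:A] [3:C] [4:B]
Profit = 82 + 63 + 71 + 81 = 297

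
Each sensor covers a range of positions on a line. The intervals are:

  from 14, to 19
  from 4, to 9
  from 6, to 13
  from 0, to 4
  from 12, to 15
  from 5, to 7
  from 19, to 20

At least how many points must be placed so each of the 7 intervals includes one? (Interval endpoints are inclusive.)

Sort by right endpoint; whenever an interval is uncovered, place a point at its right end.
By right end: [0,4]  [5,7]  [4,9]  [6,13]  [12,15]  [14,19]  [19,20]
[0,4] uncovered → point at 4; [5,7] uncovered → point at 7; [12,15] uncovered → point at 15; [19,20] uncovered → point at 20.
Points: 4, 7, 15, 20 (4 total).

4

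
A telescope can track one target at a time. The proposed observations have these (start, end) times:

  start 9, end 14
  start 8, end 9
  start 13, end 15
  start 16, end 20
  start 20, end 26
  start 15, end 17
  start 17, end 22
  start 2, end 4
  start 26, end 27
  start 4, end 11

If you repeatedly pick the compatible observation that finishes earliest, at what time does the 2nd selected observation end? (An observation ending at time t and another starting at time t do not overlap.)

9

Order by finish time; keep every interval that doesn't clash with the previous kept one.
Sorted by end: (2,4)  (8,9)  (4,11)  (9,14)  (13,15)  (15,17)  (16,20)  (17,22)  (20,26)  (26,27)
take (2,4); take (8,9); take (9,14); take (15,17); skip (16,20); take (17,22); take (26,27).
Selected: (2,4) (8,9) (9,14) (15,17) (17,22) (26,27)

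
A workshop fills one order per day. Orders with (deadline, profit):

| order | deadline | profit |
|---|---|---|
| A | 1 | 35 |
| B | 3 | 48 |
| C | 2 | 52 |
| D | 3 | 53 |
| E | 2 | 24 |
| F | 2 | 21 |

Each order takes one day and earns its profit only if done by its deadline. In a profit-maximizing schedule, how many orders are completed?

3

Take jobs in profit order; each goes to the latest open slot no later than its deadline.
Profit order: D=53 C=52 B=48 A=35 E=24 F=21
Assign: D→slot 3, C→slot 2, B→slot 1, A skipped, E skipped, F skipped.
Slots: [1:B] [2:C] [3:D]
3 of 6 scheduled.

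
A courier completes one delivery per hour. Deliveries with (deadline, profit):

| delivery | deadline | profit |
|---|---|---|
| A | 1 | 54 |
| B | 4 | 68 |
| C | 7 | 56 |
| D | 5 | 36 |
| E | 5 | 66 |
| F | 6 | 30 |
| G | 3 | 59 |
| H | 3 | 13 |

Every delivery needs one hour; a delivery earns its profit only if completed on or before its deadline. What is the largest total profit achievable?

Sort by profit descending; place each in the latest free slot ≤ its deadline.
Profit order: B=68 E=66 G=59 C=56 A=54 D=36 F=30 H=13
Assign: B→slot 4, E→slot 5, G→slot 3, C→slot 7, A→slot 1, D→slot 2, F→slot 6, H skipped.
Slots: [1:A] [2:D] [3:G] [4:B] [5:E] [6:F] [7:C]
Profit = 54 + 36 + 59 + 68 + 66 + 30 + 56 = 369

369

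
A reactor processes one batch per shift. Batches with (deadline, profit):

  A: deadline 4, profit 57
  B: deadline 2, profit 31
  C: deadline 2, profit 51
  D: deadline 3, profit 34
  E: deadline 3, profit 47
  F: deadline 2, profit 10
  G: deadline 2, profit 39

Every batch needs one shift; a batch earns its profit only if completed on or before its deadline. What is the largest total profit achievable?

Profit order: A=57 C=51 E=47 G=39 D=34 B=31 F=10
Assign: A→slot 4, C→slot 2, E→slot 3, G→slot 1, D skipped, B skipped, F skipped.
Slots: [1:G] [2:C] [3:E] [4:A]
Profit = 39 + 51 + 47 + 57 = 194

194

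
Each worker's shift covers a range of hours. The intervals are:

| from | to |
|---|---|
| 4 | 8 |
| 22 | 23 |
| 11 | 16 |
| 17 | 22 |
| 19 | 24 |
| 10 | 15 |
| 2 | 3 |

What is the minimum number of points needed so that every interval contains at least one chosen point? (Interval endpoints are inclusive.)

4

Sort by right endpoint; whenever an interval is uncovered, place a point at its right end.
By right end: [2,3]  [4,8]  [10,15]  [11,16]  [17,22]  [22,23]  [19,24]
[2,3] uncovered → point at 3; [4,8] uncovered → point at 8; [10,15] uncovered → point at 15; [17,22] uncovered → point at 22.
Points: 3, 8, 15, 22 (4 total).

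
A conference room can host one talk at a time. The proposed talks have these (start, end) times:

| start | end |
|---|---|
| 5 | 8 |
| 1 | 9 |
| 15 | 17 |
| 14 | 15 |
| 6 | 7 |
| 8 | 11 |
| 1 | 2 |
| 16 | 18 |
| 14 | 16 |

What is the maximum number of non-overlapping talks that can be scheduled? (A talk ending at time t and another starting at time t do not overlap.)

5

Greedy by earliest finish: after sorting by end time, pick each interval compatible with the last pick.
By end time: (1,2), (6,7), (5,8), (1,9), (8,11), (14,15), (14,16), (15,17), (16,18).
Pick (1,2); next start ≥ 2 → (6,7); next start ≥ 7 → (8,11); next start ≥ 11 → (14,15); next start ≥ 15 → (15,17).
Selected 5 talks.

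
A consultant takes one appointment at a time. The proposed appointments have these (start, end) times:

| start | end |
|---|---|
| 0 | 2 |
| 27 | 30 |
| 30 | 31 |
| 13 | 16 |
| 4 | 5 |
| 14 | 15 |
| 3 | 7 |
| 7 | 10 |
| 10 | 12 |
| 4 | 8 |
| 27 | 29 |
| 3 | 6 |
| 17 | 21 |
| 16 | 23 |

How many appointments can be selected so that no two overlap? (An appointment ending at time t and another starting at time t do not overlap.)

Sorted by end: (0,2)  (4,5)  (3,6)  (3,7)  (4,8)  (7,10)  (10,12)  (14,15)  (13,16)  (17,21)  (16,23)  (27,29)  (27,30)  (30,31)
take (0,2); take (4,5); take (7,10); take (10,12); take (14,15); skip (13,16); take (17,21); skip (16,23); take (27,29); skip (27,30); take (30,31).
Selected 8 appointments.

8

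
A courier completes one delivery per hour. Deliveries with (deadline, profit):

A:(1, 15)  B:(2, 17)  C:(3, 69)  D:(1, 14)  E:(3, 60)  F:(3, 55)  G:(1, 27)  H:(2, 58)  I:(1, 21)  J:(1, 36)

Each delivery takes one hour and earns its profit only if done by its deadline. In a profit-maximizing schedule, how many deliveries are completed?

Sort by profit descending; place each in the latest free slot ≤ its deadline.
By profit: C(d3,69), E(d3,60), H(d2,58), F(d3,55), J(d1,36), G(d1,27), I(d1,21), B(d2,17), A(d1,15), D(d1,14)
C→slot 3; E→slot 2; H→slot 1; F skipped; J skipped; G skipped; I skipped; B skipped; A skipped; D skipped.
3 of 10 scheduled.

3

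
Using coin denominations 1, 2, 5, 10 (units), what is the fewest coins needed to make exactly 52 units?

52 = 5×10 + 1×2
Total coins = 5 + 1 = 6

6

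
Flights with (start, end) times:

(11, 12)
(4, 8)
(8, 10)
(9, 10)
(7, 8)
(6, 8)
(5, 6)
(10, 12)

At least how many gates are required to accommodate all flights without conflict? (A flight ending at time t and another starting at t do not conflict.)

The answer is the maximum number of intervals overlapping at any instant.
Events (time:±→running): 4:+→1 5:+→2 6:-→1 6:+→2 7:+→3 … peak 3.

3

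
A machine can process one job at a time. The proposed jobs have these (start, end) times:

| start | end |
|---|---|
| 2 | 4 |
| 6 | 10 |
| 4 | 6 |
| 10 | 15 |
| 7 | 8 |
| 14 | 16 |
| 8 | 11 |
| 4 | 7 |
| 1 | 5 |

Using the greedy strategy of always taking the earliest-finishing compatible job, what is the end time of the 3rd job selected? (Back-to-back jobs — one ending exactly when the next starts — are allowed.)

Sort by end time and greedily take each interval whose start is ≥ the last chosen end.
By end time: (2,4), (1,5), (4,6), (4,7), (7,8), (6,10), (8,11), (10,15), (14,16).
Pick (2,4); next start ≥ 4 → (4,6); next start ≥ 6 → (7,8); next start ≥ 8 → (8,11); next start ≥ 11 → (14,16).
Selected: (2,4) (4,6) (7,8) (8,11) (14,16)

8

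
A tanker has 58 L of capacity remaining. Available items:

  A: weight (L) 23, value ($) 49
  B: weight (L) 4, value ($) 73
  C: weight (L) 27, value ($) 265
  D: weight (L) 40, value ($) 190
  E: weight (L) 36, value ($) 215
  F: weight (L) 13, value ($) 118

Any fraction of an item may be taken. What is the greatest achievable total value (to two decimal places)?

539.61

Greedy by value/weight ratio, highest first.
Order: B (73/4=18.25) > C (265/27=9.81) > F (118/13=9.08) > E (215/36=5.97) > D (190/40=4.75) > A (49/23=2.13)
Fill: take B (4 @ 73) → take C (27 @ 265) → take F (13 @ 118) → take 14/36 of E → 83.61; 58/58 used.
Total value = 539.61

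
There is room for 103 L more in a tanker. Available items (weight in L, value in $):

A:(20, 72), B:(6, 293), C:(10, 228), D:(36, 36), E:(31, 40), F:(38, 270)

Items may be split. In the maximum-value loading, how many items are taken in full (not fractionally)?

Ratios (sorted): B 48.83, C 22.80, F 7.11, A 3.60, E 1.29, D 1.00
take B (6 @ 293); take C (10 @ 228); take F (38 @ 270); take A (20 @ 72); take 29/31 of E → 37.42. Capacity used 103/103.
4 item(s) taken whole; one partial (take 29/31 of E).

4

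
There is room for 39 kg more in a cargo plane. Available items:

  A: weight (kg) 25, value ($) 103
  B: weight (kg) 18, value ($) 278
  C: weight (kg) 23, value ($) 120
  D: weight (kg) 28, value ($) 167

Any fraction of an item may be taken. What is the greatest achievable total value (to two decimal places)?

403.25

Greedy by value/weight ratio, highest first.
Ratios (sorted): B 15.44, D 5.96, C 5.22, A 4.12
take B (18 @ 278); take 21/28 of D → 125.25. Capacity used 39/39.
Total value = 403.25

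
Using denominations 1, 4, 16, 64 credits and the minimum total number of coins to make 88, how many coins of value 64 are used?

Greedy: take as many of the largest coin as possible, then repeat with the remainder.
88 = 1×64 + 1×16 + 2×4
Count of 64: 1

1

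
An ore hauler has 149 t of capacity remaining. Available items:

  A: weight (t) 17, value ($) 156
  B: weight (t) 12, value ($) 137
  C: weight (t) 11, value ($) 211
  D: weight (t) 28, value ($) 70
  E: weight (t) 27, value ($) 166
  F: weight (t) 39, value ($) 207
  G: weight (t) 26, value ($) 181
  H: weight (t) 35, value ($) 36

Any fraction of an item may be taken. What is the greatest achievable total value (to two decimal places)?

1100.50

Greedy by value/weight ratio, highest first.
Ratios (sorted): C 19.18, B 11.42, A 9.18, G 6.96, E 6.15, F 5.31, D 2.50, H 1.03
take C (11 @ 211); take B (12 @ 137); take A (17 @ 156); take G (26 @ 181); take E (27 @ 166); take F (39 @ 207); take 17/28 of D → 42.50. Capacity used 149/149.
Total value = 1100.50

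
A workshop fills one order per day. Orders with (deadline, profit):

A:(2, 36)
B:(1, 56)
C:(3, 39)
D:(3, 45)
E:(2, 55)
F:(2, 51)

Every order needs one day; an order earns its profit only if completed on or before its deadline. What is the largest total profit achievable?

156

By profit: B(d1,56), E(d2,55), F(d2,51), D(d3,45), C(d3,39), A(d2,36)
B→slot 1; E→slot 2; F skipped; D→slot 3; C skipped; A skipped.
Profit = 56 + 55 + 45 = 156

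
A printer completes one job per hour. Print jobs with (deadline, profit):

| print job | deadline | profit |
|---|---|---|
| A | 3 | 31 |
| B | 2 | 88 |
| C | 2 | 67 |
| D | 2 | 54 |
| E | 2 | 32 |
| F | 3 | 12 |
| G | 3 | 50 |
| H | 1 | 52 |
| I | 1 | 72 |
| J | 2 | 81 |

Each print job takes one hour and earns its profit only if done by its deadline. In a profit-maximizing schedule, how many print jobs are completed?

3

Take jobs in profit order; each goes to the latest open slot no later than its deadline.
By profit: B(d2,88), J(d2,81), I(d1,72), C(d2,67), D(d2,54), H(d1,52), G(d3,50), E(d2,32), A(d3,31), F(d3,12)
B→slot 2; J→slot 1; I skipped; C skipped; D skipped; H skipped; G→slot 3; E skipped; A skipped; F skipped.
3 of 10 scheduled.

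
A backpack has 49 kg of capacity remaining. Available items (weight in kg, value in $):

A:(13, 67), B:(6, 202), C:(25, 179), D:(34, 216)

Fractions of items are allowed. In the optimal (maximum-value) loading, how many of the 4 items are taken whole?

Order: B (202/6=33.67) > C (179/25=7.16) > D (216/34=6.35) > A (67/13=5.15)
Fill: take B (6 @ 202) → take C (25 @ 179) → take 18/34 of D → 114.35; 49/49 used.
2 item(s) taken whole; one partial (take 18/34 of D).

2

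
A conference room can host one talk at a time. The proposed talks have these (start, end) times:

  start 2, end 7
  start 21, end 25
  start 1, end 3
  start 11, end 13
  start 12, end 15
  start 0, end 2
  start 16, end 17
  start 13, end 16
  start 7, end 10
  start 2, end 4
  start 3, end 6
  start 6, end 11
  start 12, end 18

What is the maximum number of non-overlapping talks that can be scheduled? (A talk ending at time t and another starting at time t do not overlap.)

7

Order by finish time; keep every interval that doesn't clash with the previous kept one.
Sorted by end: (0,2)  (1,3)  (2,4)  (3,6)  (2,7)  (7,10)  (6,11)  (11,13)  (12,15)  (13,16)  (16,17)  (12,18)  (21,25)
take (0,2); skip (1,3); take (2,4); take (7,10); take (11,13); take (13,16); take (16,17); skip (12,18); take (21,25).
Selected 7 talks.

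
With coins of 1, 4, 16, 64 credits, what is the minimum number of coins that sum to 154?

7

154 = 2×64 + 1×16 + 2×4 + 2×1
Total coins = 2 + 1 + 2 + 2 = 7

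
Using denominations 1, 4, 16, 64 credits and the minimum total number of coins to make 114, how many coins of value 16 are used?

3

Greedy: take as many of the largest coin as possible, then repeat with the remainder.
114 − 1×64→50 − 3×16→2 − 2×1→0
Count of 16: 3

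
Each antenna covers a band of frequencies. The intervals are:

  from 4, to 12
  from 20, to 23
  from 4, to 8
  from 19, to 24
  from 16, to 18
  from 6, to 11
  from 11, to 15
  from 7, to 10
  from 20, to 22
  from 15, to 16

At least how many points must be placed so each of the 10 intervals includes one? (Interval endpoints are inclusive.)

By right end: [4,8]  [7,10]  [6,11]  [4,12]  [11,15]  [15,16]  [16,18]  [20,22]  [20,23]  [19,24]
[4,8] uncovered → point at 8; [11,15] uncovered → point at 15; [16,18] uncovered → point at 18; [20,22] uncovered → point at 22.
Points: 8, 15, 18, 22 (4 total).

4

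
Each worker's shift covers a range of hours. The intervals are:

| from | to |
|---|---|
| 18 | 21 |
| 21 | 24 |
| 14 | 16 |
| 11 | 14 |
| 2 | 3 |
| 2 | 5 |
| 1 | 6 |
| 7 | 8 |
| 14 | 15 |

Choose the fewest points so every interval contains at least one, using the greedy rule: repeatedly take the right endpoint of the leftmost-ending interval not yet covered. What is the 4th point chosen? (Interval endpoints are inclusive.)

By right end: [2,3]  [2,5]  [1,6]  [7,8]  [11,14]  [14,15]  [14,16]  [18,21]  [21,24]
[2,3] uncovered → point at 3; [7,8] uncovered → point at 8; [11,14] uncovered → point at 14; [18,21] uncovered → point at 21.
Points: 3, 8, 14, 21 (4 total).

21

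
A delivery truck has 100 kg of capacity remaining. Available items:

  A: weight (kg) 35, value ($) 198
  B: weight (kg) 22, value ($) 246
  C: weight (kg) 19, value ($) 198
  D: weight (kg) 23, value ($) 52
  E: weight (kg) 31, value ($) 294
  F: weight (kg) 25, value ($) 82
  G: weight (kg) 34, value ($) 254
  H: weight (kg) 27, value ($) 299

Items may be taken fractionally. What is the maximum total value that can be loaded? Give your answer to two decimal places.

Greedy by value/weight ratio, highest first.
Ratios (sorted): B 11.18, H 11.07, C 10.42, E 9.48, G 7.47, A 5.66, F 3.28, D 2.26
take B (22 @ 246); take H (27 @ 299); take C (19 @ 198); take E (31 @ 294); take 1/34 of G → 7.47. Capacity used 100/100.
Total value = 1044.47

1044.47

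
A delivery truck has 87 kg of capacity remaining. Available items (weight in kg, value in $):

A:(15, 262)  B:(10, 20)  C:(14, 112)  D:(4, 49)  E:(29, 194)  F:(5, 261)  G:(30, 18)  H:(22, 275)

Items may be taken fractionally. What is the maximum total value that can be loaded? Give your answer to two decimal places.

1139.62

Ratios (sorted): F 52.20, A 17.47, H 12.50, D 12.25, C 8.00, E 6.69, B 2.00, G 0.60
take F (5 @ 261); take A (15 @ 262); take H (22 @ 275); take D (4 @ 49); take C (14 @ 112); take 27/29 of E → 180.62. Capacity used 87/87.
Total value = 1139.62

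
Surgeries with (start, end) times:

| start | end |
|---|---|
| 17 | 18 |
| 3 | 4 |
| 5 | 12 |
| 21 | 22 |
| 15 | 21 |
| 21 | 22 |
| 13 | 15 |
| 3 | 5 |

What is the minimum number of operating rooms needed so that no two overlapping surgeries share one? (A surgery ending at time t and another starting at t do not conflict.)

2

Count concurrent intervals with a sweep; the peak is the room count.
starts: [3, 3, 5, 13, 15, 17, 21, 21]
ends:   [4, 5, 12, 15, 18, 21, 22, 22]
s3→1 s3→2  — peak 2.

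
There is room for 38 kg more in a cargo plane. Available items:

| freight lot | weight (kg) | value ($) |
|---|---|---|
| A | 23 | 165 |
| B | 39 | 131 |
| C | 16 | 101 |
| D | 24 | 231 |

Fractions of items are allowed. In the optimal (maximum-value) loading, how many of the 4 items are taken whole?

1

Order: D (231/24=9.62) > A (165/23=7.17) > C (101/16=6.31) > B (131/39=3.36)
Fill: take D (24 @ 231) → take 14/23 of A → 100.43; 38/38 used.
1 item(s) taken whole; one partial (take 14/23 of A).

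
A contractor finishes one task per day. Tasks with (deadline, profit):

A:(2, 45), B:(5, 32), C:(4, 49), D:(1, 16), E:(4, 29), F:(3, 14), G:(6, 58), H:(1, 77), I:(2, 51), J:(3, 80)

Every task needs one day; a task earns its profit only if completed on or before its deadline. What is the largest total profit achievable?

347

By profit: J(d3,80), H(d1,77), G(d6,58), I(d2,51), C(d4,49), A(d2,45), B(d5,32), E(d4,29), D(d1,16), F(d3,14)
J→slot 3; H→slot 1; G→slot 6; I→slot 2; C→slot 4; A skipped; B→slot 5; E skipped; D skipped; F skipped.
Profit = 77 + 51 + 80 + 49 + 32 + 58 = 347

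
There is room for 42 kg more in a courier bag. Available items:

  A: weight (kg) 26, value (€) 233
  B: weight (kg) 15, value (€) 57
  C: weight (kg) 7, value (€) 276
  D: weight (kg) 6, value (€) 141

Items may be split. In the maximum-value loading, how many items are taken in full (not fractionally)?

3

Sort by value per unit weight and fill in that order.
Order: C (276/7=39.43) > D (141/6=23.50) > A (233/26=8.96) > B (57/15=3.80)
Fill: take C (7 @ 276) → take D (6 @ 141) → take A (26 @ 233) → take 3/15 of B → 11.40; 42/42 used.
3 item(s) taken whole; one partial (take 3/15 of B).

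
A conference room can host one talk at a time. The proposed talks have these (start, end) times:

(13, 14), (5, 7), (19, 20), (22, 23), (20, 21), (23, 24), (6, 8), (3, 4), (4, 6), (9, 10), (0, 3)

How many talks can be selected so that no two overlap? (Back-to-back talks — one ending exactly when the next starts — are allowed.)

10

Sort by end time and greedily take each interval whose start is ≥ the last chosen end.
By end time: (0,3), (3,4), (4,6), (5,7), (6,8), (9,10), (13,14), (19,20), (20,21), (22,23), (23,24).
Pick (0,3); next start ≥ 3 → (3,4); next start ≥ 4 → (4,6); next start ≥ 6 → (6,8); next start ≥ 8 → (9,10); next start ≥ 10 → (13,14); next start ≥ 14 → (19,20); next start ≥ 20 → (20,21); next start ≥ 21 → (22,23); next start ≥ 23 → (23,24).
Selected 10 talks.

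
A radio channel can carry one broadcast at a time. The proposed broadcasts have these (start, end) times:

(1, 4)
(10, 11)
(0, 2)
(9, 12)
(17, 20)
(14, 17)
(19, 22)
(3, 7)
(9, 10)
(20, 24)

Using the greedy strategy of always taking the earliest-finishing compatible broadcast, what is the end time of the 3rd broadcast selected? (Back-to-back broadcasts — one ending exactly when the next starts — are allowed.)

Order by finish time; keep every interval that doesn't clash with the previous kept one.
By end time: (0,2), (1,4), (3,7), (9,10), (10,11), (9,12), (14,17), (17,20), (19,22), (20,24).
Pick (0,2); next start ≥ 2 → (3,7); next start ≥ 7 → (9,10); next start ≥ 10 → (10,11); next start ≥ 11 → (14,17); next start ≥ 17 → (17,20); next start ≥ 20 → (20,24).
Selected: (0,2) (3,7) (9,10) (10,11) (14,17) (17,20) (20,24)

10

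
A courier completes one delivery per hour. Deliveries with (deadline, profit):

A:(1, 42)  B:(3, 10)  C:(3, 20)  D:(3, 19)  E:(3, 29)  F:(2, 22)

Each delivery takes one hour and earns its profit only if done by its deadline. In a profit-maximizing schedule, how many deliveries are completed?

Take jobs in profit order; each goes to the latest open slot no later than its deadline.
By profit: A(d1,42), E(d3,29), F(d2,22), C(d3,20), D(d3,19), B(d3,10)
A→slot 1; E→slot 3; F→slot 2; C skipped; D skipped; B skipped.
3 of 6 scheduled.

3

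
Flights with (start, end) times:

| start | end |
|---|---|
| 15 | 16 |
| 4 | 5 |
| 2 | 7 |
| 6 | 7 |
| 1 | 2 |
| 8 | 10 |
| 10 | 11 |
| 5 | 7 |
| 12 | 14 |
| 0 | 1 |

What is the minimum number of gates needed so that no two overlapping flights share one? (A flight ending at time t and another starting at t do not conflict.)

3

The answer is the maximum number of intervals overlapping at any instant.
starts: [0, 1, 2, 4, 5, 6, 8, 10, 12, 15]
ends:   [1, 2, 5, 7, 7, 7, 10, 11, 14, 16]
s0→1 e1→0 s1→1 e2→0 s2→1 s4→2 e5→1 s5→2 s6→3  — peak 3.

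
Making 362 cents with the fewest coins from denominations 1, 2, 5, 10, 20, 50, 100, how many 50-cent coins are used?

1

362 − 3×100→62 − 1×50→12 − 1×10→2 − 1×2→0
Count of 50: 1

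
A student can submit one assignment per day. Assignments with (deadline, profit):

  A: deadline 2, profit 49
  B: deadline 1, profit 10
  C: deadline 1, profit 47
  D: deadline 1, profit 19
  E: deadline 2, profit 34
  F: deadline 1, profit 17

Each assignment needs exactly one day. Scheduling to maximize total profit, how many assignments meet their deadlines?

Take jobs in profit order; each goes to the latest open slot no later than its deadline.
Profit order: A=49 C=47 E=34 D=19 F=17 B=10
Assign: A→slot 2, C→slot 1, E skipped, D skipped, F skipped, B skipped.
Slots: [1:C] [2:A]
2 of 6 scheduled.

2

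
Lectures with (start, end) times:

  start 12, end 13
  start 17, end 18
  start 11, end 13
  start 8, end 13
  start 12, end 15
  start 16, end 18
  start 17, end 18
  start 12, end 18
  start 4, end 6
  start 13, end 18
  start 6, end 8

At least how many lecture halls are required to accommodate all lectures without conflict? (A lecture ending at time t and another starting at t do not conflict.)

Count concurrent intervals with a sweep; the peak is the room count.
Events (time:±→running): 4:+→1 6:-→0 6:+→1 8:-→0 8:+→1 11:+→2 12:+→3 12:+→4 12:+→5 … peak 5.

5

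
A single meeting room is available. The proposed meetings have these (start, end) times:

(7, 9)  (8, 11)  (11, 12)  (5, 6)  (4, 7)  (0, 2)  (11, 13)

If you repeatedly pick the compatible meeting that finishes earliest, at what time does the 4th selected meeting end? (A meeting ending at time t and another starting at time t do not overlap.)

By end time: (0,2), (5,6), (4,7), (7,9), (8,11), (11,12), (11,13).
Pick (0,2); next start ≥ 2 → (5,6); next start ≥ 6 → (7,9); next start ≥ 9 → (11,12).
Selected: (0,2) (5,6) (7,9) (11,12)

12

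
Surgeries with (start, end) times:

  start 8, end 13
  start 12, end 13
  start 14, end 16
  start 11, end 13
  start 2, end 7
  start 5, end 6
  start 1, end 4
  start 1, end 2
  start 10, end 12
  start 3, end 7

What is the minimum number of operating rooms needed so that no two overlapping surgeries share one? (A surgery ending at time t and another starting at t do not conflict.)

3

starts: [1, 1, 2, 3, 5, 8, 10, 11, 12, 14]
ends:   [2, 4, 6, 7, 7, 12, 13, 13, 13, 16]
s1→1 s1→2 e2→1 s2→2 s3→3  — peak 3.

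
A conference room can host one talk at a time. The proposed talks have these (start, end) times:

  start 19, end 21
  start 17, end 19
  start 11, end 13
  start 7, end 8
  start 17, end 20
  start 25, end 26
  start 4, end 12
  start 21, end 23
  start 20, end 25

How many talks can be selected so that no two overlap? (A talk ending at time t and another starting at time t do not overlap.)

By end time: (7,8), (4,12), (11,13), (17,19), (17,20), (19,21), (21,23), (20,25), (25,26).
Pick (7,8); next start ≥ 8 → (11,13); next start ≥ 13 → (17,19); next start ≥ 19 → (19,21); next start ≥ 21 → (21,23); next start ≥ 23 → (25,26).
Selected 6 talks.

6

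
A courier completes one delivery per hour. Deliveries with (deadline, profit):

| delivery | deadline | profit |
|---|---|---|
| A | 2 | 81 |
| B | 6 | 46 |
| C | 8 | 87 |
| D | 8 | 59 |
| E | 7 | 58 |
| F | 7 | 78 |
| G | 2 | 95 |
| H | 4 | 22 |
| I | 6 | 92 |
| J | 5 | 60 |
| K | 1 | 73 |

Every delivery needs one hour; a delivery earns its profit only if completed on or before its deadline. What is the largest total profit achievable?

610

Sort by profit descending; place each in the latest free slot ≤ its deadline.
By profit: G(d2,95), I(d6,92), C(d8,87), A(d2,81), F(d7,78), K(d1,73), J(d5,60), D(d8,59), E(d7,58), B(d6,46), H(d4,22)
G→slot 2; I→slot 6; C→slot 8; A→slot 1; F→slot 7; K skipped; J→slot 5; D→slot 4; E→slot 3; B skipped; H skipped.
Profit = 81 + 95 + 58 + 59 + 60 + 92 + 78 + 87 = 610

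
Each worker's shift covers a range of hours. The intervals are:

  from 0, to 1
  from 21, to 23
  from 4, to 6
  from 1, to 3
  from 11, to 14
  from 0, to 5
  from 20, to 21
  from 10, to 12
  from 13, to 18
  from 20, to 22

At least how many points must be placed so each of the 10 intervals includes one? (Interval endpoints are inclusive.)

Sort by right endpoint; whenever an interval is uncovered, place a point at its right end.
By right end: [0,1]  [1,3]  [0,5]  [4,6]  [10,12]  [11,14]  [13,18]  [20,21]  [20,22]  [21,23]
[0,1] uncovered → point at 1; [4,6] uncovered → point at 6; [10,12] uncovered → point at 12; [13,18] uncovered → point at 18; [20,21] uncovered → point at 21.
Points: 1, 6, 12, 18, 21 (5 total).

5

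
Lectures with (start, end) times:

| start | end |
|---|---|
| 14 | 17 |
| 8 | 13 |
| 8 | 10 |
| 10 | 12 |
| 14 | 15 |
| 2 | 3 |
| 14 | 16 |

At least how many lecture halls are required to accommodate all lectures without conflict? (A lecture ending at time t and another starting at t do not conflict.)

3

starts: [2, 8, 8, 10, 14, 14, 14]
ends:   [3, 10, 12, 13, 15, 16, 17]
s2→1 e3→0 s8→1 s8→2 e10→1 s10→2 e12→1 e13→0 s14→1 s14→2 s14→3  — peak 3.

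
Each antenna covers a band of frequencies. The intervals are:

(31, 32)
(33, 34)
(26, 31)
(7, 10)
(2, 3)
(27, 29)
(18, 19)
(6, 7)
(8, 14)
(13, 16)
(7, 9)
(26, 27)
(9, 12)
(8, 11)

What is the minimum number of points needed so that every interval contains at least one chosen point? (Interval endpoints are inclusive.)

8

Sorted: [2,3] [6,7] [7,9] [7,10] [8,11] [9,12] [8,14] [13,16] [18,19] [26,27] [27,29] [26,31] [31,32] [33,34]
{[2,3]} hit by 3; {[6,7],[7,9],[7,10]} hit by 7; {[8,11],[9,12],[8,14]} hit by 11; {[13,16]} hit by 16; {[18,19]} hit by 19; {[26,27],[27,29],[26,31]} hit by 27; {[31,32]} hit by 32; {[33,34]} hit by 34.
Points: 3, 7, 11, 16, 19, 27, 32, 34 (8 total).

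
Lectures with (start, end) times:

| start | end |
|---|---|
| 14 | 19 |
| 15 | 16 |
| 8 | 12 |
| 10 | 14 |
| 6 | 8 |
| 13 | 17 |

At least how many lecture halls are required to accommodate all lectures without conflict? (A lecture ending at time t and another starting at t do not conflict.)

3

The answer is the maximum number of intervals overlapping at any instant.
starts: [6, 8, 10, 13, 14, 15]
ends:   [8, 12, 14, 16, 17, 19]
s6→1 e8→0 s8→1 s10→2 e12→1 s13→2 e14→1 s14→2 s15→3  — peak 3.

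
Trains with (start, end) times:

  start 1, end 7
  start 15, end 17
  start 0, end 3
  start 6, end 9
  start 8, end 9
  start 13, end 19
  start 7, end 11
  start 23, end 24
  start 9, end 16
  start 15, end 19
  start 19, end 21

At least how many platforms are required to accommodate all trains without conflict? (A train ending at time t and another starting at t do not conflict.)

4

starts: [0, 1, 6, 7, 8, 9, 13, 15, 15, 19, 23]
ends:   [3, 7, 9, 9, 11, 16, 17, 19, 19, 21, 24]
s0→1 s1→2 e3→1 s6→2 e7→1 s7→2 s8→3 e9→2 e9→1 s9→2 e11→1 s13→2 s15→3 s15→4  — peak 4.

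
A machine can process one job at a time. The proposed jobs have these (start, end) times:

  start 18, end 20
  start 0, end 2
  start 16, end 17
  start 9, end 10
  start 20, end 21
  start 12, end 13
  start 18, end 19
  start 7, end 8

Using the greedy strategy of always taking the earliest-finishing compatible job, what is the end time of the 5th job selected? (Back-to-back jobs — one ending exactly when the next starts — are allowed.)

17

Sorted by end: (0,2)  (7,8)  (9,10)  (12,13)  (16,17)  (18,19)  (18,20)  (20,21)
take (0,2); take (7,8); take (9,10); take (12,13); take (16,17); take (18,19); take (20,21).
Selected: (0,2) (7,8) (9,10) (12,13) (16,17) (18,19) (20,21)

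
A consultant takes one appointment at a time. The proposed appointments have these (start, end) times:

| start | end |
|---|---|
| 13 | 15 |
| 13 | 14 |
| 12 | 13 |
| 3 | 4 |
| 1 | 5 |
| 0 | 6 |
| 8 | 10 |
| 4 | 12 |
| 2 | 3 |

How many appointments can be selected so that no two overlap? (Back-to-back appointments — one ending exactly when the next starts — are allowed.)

Sorted by end: (2,3)  (3,4)  (1,5)  (0,6)  (8,10)  (4,12)  (12,13)  (13,14)  (13,15)
take (2,3); take (3,4); skip (1,5); take (8,10); take (12,13); take (13,14); skip (13,15).
Selected 5 appointments.

5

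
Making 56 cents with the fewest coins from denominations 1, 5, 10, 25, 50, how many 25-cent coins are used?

Greedy: take as many of the largest coin as possible, then repeat with the remainder.
56 − 1×50→6 − 1×5→1 − 1×1→0
Count of 25: 0

0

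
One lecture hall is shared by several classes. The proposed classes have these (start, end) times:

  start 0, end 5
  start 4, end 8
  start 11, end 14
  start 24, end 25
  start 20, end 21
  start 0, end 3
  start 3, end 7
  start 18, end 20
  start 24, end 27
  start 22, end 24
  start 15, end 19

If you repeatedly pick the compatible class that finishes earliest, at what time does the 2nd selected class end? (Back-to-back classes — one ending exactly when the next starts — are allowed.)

7

Greedy by earliest finish: after sorting by end time, pick each interval compatible with the last pick.
Sorted by end: (0,3)  (0,5)  (3,7)  (4,8)  (11,14)  (15,19)  (18,20)  (20,21)  (22,24)  (24,25)  (24,27)
take (0,3); skip (0,5); take (3,7); take (11,14); take (15,19); take (20,21); take (22,24); take (24,25).
Selected: (0,3) (3,7) (11,14) (15,19) (20,21) (22,24) (24,25)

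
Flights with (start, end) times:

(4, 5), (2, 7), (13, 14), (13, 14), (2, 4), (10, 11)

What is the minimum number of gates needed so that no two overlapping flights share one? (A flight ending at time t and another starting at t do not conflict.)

Count concurrent intervals with a sweep; the peak is the room count.
starts: [2, 2, 4, 10, 13, 13]
ends:   [4, 5, 7, 11, 14, 14]
s2→1 s2→2  — peak 2.

2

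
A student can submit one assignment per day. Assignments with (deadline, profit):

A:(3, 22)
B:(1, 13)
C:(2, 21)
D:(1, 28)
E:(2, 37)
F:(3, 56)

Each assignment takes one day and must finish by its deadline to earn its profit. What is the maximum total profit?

121

Profit order: F=56 E=37 D=28 A=22 C=21 B=13
Assign: F→slot 3, E→slot 2, D→slot 1, A skipped, C skipped, B skipped.
Slots: [1:D] [2:E] [3:F]
Profit = 28 + 37 + 56 = 121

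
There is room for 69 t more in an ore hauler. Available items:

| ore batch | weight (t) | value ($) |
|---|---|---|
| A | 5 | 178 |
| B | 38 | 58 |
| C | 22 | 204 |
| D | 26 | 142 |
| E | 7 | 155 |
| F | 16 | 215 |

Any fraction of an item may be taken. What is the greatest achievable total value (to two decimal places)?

Greedy by value/weight ratio, highest first.
Order: A (178/5=35.60) > E (155/7=22.14) > F (215/16=13.44) > C (204/22=9.27) > D (142/26=5.46) > B (58/38=1.53)
Fill: take A (5 @ 178) → take E (7 @ 155) → take F (16 @ 215) → take C (22 @ 204) → take 19/26 of D → 103.77; 69/69 used.
Total value = 855.77

855.77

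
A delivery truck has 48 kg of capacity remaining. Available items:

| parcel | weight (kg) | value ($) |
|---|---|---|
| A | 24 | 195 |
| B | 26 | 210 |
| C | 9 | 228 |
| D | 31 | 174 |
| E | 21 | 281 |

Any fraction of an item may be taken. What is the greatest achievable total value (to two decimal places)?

Order: C (228/9=25.33) > E (281/21=13.38) > A (195/24=8.12) > B (210/26=8.08) > D (174/31=5.61)
Fill: take C (9 @ 228) → take E (21 @ 281) → take 18/24 of A → 146.25; 48/48 used.
Total value = 655.25

655.25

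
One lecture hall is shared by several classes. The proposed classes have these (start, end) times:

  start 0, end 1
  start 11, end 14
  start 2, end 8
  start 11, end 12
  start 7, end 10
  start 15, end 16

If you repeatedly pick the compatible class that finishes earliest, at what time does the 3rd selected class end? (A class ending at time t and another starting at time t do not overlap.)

12

Sort by end time and greedily take each interval whose start is ≥ the last chosen end.
By end time: (0,1), (2,8), (7,10), (11,12), (11,14), (15,16).
Pick (0,1); next start ≥ 1 → (2,8); next start ≥ 8 → (11,12); next start ≥ 12 → (15,16).
Selected: (0,1) (2,8) (11,12) (15,16)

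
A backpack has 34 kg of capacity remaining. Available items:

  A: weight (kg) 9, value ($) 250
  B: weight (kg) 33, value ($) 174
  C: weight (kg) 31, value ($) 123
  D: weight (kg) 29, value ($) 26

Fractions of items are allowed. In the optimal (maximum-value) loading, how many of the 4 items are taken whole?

Greedy by value/weight ratio, highest first.
Ratios (sorted): A 27.78, B 5.27, C 3.97, D 0.90
take A (9 @ 250); take 25/33 of B → 131.82. Capacity used 34/34.
1 item(s) taken whole; one partial (take 25/33 of B).

1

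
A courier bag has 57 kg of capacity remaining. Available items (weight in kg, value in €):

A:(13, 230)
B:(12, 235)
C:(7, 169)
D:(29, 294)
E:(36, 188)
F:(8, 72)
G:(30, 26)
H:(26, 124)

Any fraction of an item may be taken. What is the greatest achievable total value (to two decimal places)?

887.45

Order: C (169/7=24.14) > B (235/12=19.58) > A (230/13=17.69) > D (294/29=10.14) > F (72/8=9.00) > E (188/36=5.22) > H (124/26=4.77) > G (26/30=0.87)
Fill: take C (7 @ 169) → take B (12 @ 235) → take A (13 @ 230) → take 25/29 of D → 253.45; 57/57 used.
Total value = 887.45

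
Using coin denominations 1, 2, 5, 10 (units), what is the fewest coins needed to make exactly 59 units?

8

59 − 5×10→9 − 1×5→4 − 2×2→0
Total coins = 5 + 1 + 2 = 8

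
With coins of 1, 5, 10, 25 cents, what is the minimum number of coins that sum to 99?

9

Use the largest denomination that fits, subtract, and repeat.
99 = 3×25 + 2×10 + 4×1
Total coins = 3 + 2 + 4 = 9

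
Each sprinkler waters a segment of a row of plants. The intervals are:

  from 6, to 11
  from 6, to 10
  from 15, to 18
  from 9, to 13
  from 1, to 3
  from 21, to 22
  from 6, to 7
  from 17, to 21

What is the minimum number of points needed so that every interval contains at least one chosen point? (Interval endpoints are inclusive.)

By right end: [1,3]  [6,7]  [6,10]  [6,11]  [9,13]  [15,18]  [17,21]  [21,22]
[1,3] uncovered → point at 3; [6,7] uncovered → point at 7; [9,13] uncovered → point at 13; [15,18] uncovered → point at 18; [21,22] uncovered → point at 22.
Points: 3, 7, 13, 18, 22 (5 total).

5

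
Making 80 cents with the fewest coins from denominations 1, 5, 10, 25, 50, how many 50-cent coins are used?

1

Greedy: take as many of the largest coin as possible, then repeat with the remainder.
80 − 1×50→30 − 1×25→5 − 1×5→0
Count of 50: 1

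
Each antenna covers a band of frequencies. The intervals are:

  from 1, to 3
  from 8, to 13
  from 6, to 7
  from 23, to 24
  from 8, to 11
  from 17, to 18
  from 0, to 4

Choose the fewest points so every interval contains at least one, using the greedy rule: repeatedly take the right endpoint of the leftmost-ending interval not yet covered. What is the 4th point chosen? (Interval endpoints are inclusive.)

Sort by right endpoint; whenever an interval is uncovered, place a point at its right end.
Sorted: [1,3] [0,4] [6,7] [8,11] [8,13] [17,18] [23,24]
{[1,3],[0,4]} hit by 3; {[6,7]} hit by 7; {[8,11],[8,13]} hit by 11; {[17,18]} hit by 18; {[23,24]} hit by 24.
Points: 3, 7, 11, 18, 24 (5 total).

18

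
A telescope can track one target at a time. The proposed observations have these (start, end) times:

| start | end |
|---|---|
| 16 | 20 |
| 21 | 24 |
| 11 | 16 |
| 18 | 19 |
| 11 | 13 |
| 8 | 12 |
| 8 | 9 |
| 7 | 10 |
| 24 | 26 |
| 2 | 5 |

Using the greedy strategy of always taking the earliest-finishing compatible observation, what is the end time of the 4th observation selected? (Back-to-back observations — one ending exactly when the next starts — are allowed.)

19

Sorted by end: (2,5)  (8,9)  (7,10)  (8,12)  (11,13)  (11,16)  (18,19)  (16,20)  (21,24)  (24,26)
take (2,5); take (8,9); take (11,13); skip (11,16); take (18,19); skip (16,20); take (21,24); take (24,26).
Selected: (2,5) (8,9) (11,13) (18,19) (21,24) (24,26)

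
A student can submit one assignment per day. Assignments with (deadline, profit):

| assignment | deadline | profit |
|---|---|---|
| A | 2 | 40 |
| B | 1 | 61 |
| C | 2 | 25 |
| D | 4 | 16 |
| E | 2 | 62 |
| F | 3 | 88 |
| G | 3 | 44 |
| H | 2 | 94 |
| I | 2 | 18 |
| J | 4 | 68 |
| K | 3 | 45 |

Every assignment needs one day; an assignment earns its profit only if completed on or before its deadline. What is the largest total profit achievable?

Sort by profit descending; place each in the latest free slot ≤ its deadline.
By profit: H(d2,94), F(d3,88), J(d4,68), E(d2,62), B(d1,61), K(d3,45), G(d3,44), A(d2,40), C(d2,25), I(d2,18), D(d4,16)
H→slot 2; F→slot 3; J→slot 4; E→slot 1; B skipped; K skipped; G skipped; A skipped; C skipped; I skipped; D skipped.
Profit = 62 + 94 + 88 + 68 = 312

312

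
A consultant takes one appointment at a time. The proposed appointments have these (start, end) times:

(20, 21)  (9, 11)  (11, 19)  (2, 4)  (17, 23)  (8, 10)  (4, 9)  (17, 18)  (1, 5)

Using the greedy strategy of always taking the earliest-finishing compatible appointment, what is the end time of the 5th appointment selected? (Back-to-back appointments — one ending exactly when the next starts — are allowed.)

21

By end time: (2,4), (1,5), (4,9), (8,10), (9,11), (17,18), (11,19), (20,21), (17,23).
Pick (2,4); next start ≥ 4 → (4,9); next start ≥ 9 → (9,11); next start ≥ 11 → (17,18); next start ≥ 18 → (20,21).
Selected: (2,4) (4,9) (9,11) (17,18) (20,21)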